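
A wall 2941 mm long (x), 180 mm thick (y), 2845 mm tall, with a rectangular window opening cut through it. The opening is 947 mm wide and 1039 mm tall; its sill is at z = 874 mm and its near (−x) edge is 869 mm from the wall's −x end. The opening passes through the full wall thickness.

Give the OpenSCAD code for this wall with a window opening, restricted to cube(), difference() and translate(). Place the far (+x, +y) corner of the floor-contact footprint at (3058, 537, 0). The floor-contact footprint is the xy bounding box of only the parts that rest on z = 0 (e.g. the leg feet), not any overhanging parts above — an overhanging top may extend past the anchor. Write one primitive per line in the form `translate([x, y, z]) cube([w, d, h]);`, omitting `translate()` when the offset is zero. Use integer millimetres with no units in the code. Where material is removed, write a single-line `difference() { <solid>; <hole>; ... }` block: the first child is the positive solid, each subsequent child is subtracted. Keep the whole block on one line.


difference() { translate([117, 357, 0]) cube([2941, 180, 2845]); translate([986, 357, 874]) cube([947, 180, 1039]); }


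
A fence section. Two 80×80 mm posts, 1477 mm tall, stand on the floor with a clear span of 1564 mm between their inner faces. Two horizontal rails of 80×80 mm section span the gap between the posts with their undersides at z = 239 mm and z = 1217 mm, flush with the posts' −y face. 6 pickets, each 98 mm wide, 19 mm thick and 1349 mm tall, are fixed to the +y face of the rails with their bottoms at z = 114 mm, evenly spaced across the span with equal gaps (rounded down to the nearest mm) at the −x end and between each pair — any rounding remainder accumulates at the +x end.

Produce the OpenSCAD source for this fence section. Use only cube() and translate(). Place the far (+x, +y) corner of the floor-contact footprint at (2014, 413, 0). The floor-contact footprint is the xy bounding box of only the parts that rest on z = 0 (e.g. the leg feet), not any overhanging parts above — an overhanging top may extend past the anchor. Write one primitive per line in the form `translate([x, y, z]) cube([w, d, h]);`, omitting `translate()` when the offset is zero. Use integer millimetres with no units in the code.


translate([290, 333, 0]) cube([80, 80, 1477]);
translate([1934, 333, 0]) cube([80, 80, 1477]);
translate([370, 333, 239]) cube([1564, 80, 80]);
translate([370, 333, 1217]) cube([1564, 80, 80]);
translate([509, 413, 114]) cube([98, 19, 1349]);
translate([746, 413, 114]) cube([98, 19, 1349]);
translate([983, 413, 114]) cube([98, 19, 1349]);
translate([1220, 413, 114]) cube([98, 19, 1349]);
translate([1457, 413, 114]) cube([98, 19, 1349]);
translate([1694, 413, 114]) cube([98, 19, 1349]);


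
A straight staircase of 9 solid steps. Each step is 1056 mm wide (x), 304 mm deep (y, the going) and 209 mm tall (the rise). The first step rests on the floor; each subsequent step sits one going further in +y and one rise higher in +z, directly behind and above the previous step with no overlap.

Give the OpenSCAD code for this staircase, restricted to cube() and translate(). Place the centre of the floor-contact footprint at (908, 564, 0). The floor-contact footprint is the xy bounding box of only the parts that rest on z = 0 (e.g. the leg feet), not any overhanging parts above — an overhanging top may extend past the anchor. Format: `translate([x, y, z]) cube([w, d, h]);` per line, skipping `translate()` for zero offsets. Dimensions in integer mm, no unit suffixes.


translate([380, 412, 0]) cube([1056, 304, 209]);
translate([380, 716, 209]) cube([1056, 304, 209]);
translate([380, 1020, 418]) cube([1056, 304, 209]);
translate([380, 1324, 627]) cube([1056, 304, 209]);
translate([380, 1628, 836]) cube([1056, 304, 209]);
translate([380, 1932, 1045]) cube([1056, 304, 209]);
translate([380, 2236, 1254]) cube([1056, 304, 209]);
translate([380, 2540, 1463]) cube([1056, 304, 209]);
translate([380, 2844, 1672]) cube([1056, 304, 209]);


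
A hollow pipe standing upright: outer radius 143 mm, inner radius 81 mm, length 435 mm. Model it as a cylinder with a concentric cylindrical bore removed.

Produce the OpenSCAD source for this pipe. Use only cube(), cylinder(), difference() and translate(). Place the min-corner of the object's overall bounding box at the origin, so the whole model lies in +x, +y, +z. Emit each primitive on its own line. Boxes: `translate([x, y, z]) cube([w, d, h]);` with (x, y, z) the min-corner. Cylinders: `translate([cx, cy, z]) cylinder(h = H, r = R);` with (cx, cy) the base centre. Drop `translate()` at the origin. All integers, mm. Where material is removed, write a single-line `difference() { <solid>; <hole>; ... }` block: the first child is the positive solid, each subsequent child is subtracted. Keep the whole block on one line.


difference() { translate([143, 143, 0]) cylinder(h = 435, r = 143); translate([143, 143, 0]) cylinder(h = 435, r = 81); }


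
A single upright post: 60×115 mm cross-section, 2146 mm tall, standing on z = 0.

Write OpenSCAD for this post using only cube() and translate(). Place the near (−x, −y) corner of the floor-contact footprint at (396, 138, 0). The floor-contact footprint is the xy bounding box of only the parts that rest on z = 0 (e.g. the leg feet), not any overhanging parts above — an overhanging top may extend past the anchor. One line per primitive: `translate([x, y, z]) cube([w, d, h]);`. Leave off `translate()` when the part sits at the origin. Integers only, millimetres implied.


translate([396, 138, 0]) cube([60, 115, 2146]);


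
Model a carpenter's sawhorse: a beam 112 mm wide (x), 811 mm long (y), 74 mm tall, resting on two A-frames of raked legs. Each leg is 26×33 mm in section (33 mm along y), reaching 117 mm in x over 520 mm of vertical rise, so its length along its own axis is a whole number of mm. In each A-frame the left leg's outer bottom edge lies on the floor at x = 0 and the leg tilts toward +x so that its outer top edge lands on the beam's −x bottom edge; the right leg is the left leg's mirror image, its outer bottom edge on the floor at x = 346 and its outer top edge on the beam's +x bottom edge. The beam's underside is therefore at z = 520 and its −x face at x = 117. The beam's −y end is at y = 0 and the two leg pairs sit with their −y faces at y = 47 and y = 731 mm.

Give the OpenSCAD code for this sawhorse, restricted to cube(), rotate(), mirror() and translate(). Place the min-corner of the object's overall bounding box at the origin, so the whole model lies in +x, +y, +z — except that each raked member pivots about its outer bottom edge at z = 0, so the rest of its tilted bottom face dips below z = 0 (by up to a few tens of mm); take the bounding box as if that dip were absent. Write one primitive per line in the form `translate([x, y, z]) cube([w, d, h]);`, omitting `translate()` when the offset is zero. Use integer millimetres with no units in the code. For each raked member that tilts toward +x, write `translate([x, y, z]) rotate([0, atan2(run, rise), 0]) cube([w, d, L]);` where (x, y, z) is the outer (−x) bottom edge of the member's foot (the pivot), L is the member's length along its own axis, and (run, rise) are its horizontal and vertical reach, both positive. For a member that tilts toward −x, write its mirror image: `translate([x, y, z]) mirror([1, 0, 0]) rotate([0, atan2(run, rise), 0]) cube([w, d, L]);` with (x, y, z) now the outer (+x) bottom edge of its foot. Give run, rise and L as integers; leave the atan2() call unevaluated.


// leg length = √(117² + 520²) = 533
// right-leg outer foot x = 2·117 + 112 = 346
// beam min-corner = (117, 0, 520)
translate([117, 0, 520]) cube([112, 811, 74]);
translate([0, 47, 0]) rotate([0, atan2(117, 520), 0]) cube([26, 33, 533]);
translate([346, 47, 0]) mirror([1, 0, 0]) rotate([0, atan2(117, 520), 0]) cube([26, 33, 533]);
translate([0, 731, 0]) rotate([0, atan2(117, 520), 0]) cube([26, 33, 533]);
translate([346, 731, 0]) mirror([1, 0, 0]) rotate([0, atan2(117, 520), 0]) cube([26, 33, 533]);


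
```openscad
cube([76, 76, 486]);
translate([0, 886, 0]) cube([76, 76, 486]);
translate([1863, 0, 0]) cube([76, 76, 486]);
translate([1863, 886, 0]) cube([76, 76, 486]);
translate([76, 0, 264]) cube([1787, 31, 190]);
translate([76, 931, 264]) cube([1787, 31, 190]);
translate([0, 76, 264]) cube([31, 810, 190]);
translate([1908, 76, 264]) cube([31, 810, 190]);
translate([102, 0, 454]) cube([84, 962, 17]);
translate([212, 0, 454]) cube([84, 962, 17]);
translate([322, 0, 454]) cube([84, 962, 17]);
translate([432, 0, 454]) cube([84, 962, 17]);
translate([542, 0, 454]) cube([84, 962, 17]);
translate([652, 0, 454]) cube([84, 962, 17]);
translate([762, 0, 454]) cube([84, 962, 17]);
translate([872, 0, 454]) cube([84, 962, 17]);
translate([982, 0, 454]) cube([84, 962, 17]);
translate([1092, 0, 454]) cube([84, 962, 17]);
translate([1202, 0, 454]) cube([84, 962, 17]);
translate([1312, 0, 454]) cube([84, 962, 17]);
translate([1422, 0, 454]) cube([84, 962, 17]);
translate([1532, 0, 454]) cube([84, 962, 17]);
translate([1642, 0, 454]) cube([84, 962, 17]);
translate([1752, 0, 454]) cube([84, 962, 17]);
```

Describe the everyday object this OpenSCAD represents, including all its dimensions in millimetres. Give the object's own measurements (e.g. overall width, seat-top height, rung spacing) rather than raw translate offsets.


A bed frame 1939 mm long (x) by 962 mm wide (y). Four 76×76 mm corner posts, 486 mm tall, at the corners of the footprint. Four rails of 31 mm thickness and 190 mm height run between adjacent posts with their undersides at z = 264 mm, their outer faces flush with the outside of the frame (the two x-running rails run between the posts' inner faces; the two y-running rails run between the posts' inner faces). 16 slats, each 84 mm wide (x) and 17 mm thick, lie across the top of the two x-running rails, running the full 962 mm width of the frame in y; along x they sit between the end posts with a 26 mm gap after the −x posts and between neighbouring slats, leaving 27 mm before the +x posts.


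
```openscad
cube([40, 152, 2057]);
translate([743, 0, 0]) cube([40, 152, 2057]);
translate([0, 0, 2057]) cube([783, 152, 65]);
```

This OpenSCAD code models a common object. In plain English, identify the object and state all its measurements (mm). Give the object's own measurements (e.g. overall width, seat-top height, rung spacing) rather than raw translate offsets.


A door frame. The clear opening is 703 mm wide and 2057 mm high. Two 40 mm wide jambs, 152 mm deep, stand either side of the opening from the floor to the top of the opening. A 65 mm thick head sits across the top of both jambs, spanning the full outside width of the frame.


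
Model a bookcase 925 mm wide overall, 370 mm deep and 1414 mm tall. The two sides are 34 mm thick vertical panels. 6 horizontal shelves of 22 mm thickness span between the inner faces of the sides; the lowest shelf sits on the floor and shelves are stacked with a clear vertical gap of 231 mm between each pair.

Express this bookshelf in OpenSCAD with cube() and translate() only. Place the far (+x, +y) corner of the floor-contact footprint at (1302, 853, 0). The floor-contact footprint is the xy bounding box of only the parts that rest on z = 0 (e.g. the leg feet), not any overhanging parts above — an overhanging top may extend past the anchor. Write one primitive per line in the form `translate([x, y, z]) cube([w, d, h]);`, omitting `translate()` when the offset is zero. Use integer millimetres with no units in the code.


translate([377, 483, 0]) cube([34, 370, 1414]);
translate([1268, 483, 0]) cube([34, 370, 1414]);
translate([411, 483, 0]) cube([857, 370, 22]);
translate([411, 483, 253]) cube([857, 370, 22]);
translate([411, 483, 506]) cube([857, 370, 22]);
translate([411, 483, 759]) cube([857, 370, 22]);
translate([411, 483, 1012]) cube([857, 370, 22]);
translate([411, 483, 1265]) cube([857, 370, 22]);


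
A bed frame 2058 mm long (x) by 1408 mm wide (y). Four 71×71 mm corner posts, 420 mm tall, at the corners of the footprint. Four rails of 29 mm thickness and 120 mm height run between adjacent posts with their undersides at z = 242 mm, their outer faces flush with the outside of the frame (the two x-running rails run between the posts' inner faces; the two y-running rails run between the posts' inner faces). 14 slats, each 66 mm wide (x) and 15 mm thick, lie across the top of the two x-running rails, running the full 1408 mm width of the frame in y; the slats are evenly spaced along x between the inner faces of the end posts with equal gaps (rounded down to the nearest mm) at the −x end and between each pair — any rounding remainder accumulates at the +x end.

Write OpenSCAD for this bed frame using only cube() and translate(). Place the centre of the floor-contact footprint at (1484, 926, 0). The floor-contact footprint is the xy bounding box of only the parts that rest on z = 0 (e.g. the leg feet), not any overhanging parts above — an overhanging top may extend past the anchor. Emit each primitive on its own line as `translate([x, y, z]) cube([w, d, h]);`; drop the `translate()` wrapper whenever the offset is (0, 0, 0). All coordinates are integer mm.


// slat z = rail_z + rail_h = 242 + 120 = 362
// slat gap = ⌊(1916 − 14·66) / 15⌋ = 66
translate([455, 222, 0]) cube([71, 71, 420]);
translate([455, 1559, 0]) cube([71, 71, 420]);
translate([2442, 222, 0]) cube([71, 71, 420]);
translate([2442, 1559, 0]) cube([71, 71, 420]);
translate([526, 222, 242]) cube([1916, 29, 120]);
translate([526, 1601, 242]) cube([1916, 29, 120]);
translate([455, 293, 242]) cube([29, 1266, 120]);
translate([2484, 293, 242]) cube([29, 1266, 120]);
translate([592, 222, 362]) cube([66, 1408, 15]);
translate([724, 222, 362]) cube([66, 1408, 15]);
translate([856, 222, 362]) cube([66, 1408, 15]);
translate([988, 222, 362]) cube([66, 1408, 15]);
translate([1120, 222, 362]) cube([66, 1408, 15]);
translate([1252, 222, 362]) cube([66, 1408, 15]);
translate([1384, 222, 362]) cube([66, 1408, 15]);
translate([1516, 222, 362]) cube([66, 1408, 15]);
translate([1648, 222, 362]) cube([66, 1408, 15]);
translate([1780, 222, 362]) cube([66, 1408, 15]);
translate([1912, 222, 362]) cube([66, 1408, 15]);
translate([2044, 222, 362]) cube([66, 1408, 15]);
translate([2176, 222, 362]) cube([66, 1408, 15]);
translate([2308, 222, 362]) cube([66, 1408, 15]);


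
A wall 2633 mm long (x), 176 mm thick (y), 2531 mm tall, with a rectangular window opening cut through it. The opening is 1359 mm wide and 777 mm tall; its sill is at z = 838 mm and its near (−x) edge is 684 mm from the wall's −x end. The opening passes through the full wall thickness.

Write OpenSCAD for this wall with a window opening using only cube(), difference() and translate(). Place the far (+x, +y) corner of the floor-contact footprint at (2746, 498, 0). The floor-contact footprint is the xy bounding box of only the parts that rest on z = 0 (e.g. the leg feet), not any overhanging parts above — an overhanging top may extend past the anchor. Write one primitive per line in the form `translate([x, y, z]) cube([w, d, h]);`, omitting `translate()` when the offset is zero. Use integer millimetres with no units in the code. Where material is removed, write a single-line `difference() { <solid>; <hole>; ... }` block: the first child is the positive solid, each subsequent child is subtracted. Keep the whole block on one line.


difference() { translate([113, 322, 0]) cube([2633, 176, 2531]); translate([797, 322, 838]) cube([1359, 176, 777]); }


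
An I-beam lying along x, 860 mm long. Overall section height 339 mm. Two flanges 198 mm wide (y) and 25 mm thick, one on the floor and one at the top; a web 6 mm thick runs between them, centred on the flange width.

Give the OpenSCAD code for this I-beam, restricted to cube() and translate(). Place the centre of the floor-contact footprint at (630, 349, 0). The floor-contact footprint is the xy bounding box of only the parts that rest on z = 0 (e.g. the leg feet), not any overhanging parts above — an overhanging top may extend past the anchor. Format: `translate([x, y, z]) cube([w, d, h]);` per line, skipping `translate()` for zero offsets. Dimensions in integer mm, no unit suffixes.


translate([200, 250, 0]) cube([860, 198, 25]);
translate([200, 346, 25]) cube([860, 6, 289]);
translate([200, 250, 314]) cube([860, 198, 25]);


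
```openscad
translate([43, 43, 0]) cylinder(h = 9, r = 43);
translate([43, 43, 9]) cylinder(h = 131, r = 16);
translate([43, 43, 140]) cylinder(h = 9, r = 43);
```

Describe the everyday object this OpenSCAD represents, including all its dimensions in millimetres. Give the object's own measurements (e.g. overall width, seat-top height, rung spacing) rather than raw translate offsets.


A spool: two coaxial disc flanges of radius 43 mm and thickness 9 mm, joined by a core cylinder of radius 16 mm and height 131 mm. The lower flange rests on z = 0 and the three cylinders share a vertical axis.


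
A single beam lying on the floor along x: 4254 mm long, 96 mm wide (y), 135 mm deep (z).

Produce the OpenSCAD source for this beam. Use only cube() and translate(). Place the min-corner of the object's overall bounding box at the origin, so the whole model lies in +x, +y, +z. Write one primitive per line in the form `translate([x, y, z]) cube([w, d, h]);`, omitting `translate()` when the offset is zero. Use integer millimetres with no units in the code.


cube([4254, 96, 135]);


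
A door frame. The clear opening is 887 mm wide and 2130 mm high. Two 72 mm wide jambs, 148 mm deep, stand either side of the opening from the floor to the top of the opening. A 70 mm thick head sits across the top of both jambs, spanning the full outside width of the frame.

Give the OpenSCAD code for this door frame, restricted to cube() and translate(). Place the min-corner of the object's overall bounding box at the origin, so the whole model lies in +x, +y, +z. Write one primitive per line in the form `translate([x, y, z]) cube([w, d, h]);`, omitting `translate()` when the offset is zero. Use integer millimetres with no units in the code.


cube([72, 148, 2130]);
translate([959, 0, 0]) cube([72, 148, 2130]);
translate([0, 0, 2130]) cube([1031, 148, 70]);


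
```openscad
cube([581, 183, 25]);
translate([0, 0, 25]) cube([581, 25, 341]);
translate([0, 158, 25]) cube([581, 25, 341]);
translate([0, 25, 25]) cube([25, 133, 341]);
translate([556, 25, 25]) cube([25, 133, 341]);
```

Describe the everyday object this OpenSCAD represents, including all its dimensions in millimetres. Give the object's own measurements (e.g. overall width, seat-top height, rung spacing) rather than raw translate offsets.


An open-topped rectangular box: outside dimensions 581×183×366 mm, with a uniform wall and base thickness of 25 mm. The base is a full 581×183 slab on the floor; four walls sit on top of the base. The front and back walls (the −y and +y sides) span the full width; the two side walls fit between them.


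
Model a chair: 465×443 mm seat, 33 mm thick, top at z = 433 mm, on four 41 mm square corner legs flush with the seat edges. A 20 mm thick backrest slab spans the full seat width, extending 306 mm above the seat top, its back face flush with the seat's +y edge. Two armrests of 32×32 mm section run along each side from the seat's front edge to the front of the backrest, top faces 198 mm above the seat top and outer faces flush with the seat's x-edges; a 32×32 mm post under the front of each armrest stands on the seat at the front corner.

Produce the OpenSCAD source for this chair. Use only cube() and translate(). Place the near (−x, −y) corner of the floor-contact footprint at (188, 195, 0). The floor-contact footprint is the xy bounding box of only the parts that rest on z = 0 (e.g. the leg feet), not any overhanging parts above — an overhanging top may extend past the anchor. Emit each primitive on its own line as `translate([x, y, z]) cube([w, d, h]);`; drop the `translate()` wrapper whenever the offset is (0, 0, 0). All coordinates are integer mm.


translate([188, 195, 400]) cube([465, 443, 33]);
translate([188, 195, 0]) cube([41, 41, 400]);
translate([612, 195, 0]) cube([41, 41, 400]);
translate([188, 597, 0]) cube([41, 41, 400]);
translate([612, 597, 0]) cube([41, 41, 400]);
translate([188, 618, 433]) cube([465, 20, 306]);
translate([188, 195, 599]) cube([32, 423, 32]);
translate([621, 195, 599]) cube([32, 423, 32]);
translate([188, 195, 433]) cube([32, 32, 166]);
translate([621, 195, 433]) cube([32, 32, 166]);


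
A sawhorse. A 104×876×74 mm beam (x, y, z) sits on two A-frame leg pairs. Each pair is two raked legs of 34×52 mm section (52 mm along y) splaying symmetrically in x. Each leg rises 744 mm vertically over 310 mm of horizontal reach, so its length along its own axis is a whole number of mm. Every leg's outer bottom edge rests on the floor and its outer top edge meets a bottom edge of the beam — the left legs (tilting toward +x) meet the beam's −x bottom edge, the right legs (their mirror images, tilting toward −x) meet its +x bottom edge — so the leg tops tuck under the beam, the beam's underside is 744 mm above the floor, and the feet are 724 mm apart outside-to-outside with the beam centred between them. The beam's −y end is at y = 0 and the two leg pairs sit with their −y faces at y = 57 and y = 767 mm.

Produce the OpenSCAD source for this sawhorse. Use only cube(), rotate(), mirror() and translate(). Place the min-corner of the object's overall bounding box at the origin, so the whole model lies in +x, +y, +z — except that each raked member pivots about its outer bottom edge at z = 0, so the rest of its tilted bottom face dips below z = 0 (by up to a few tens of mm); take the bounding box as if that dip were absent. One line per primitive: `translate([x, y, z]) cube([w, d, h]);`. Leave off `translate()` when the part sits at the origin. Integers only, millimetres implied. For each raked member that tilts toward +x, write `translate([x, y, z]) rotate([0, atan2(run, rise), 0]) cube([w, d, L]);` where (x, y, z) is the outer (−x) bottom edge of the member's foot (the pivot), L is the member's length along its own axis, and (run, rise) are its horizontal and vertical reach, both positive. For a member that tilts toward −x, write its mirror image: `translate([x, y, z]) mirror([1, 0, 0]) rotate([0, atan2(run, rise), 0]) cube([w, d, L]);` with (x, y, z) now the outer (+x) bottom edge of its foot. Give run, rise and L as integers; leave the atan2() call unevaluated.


// leg length = √(310² + 744²) = 806
// right-leg outer foot x = 2·310 + 104 = 724
// beam min-corner = (310, 0, 744)
translate([310, 0, 744]) cube([104, 876, 74]);
translate([0, 57, 0]) rotate([0, atan2(310, 744), 0]) cube([34, 52, 806]);
translate([724, 57, 0]) mirror([1, 0, 0]) rotate([0, atan2(310, 744), 0]) cube([34, 52, 806]);
translate([0, 767, 0]) rotate([0, atan2(310, 744), 0]) cube([34, 52, 806]);
translate([724, 767, 0]) mirror([1, 0, 0]) rotate([0, atan2(310, 744), 0]) cube([34, 52, 806]);


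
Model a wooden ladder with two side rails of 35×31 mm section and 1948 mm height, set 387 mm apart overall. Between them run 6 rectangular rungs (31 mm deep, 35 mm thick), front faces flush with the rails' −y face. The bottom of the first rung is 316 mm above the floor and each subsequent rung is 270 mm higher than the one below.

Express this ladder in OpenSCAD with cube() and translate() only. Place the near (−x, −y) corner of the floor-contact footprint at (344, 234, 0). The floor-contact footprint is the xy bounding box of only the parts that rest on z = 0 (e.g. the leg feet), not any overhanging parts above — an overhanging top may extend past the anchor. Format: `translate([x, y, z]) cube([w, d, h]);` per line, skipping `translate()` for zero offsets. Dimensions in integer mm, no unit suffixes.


translate([344, 234, 0]) cube([35, 31, 1948]);
translate([696, 234, 0]) cube([35, 31, 1948]);
translate([379, 234, 316]) cube([317, 31, 35]);
translate([379, 234, 586]) cube([317, 31, 35]);
translate([379, 234, 856]) cube([317, 31, 35]);
translate([379, 234, 1126]) cube([317, 31, 35]);
translate([379, 234, 1396]) cube([317, 31, 35]);
translate([379, 234, 1666]) cube([317, 31, 35]);


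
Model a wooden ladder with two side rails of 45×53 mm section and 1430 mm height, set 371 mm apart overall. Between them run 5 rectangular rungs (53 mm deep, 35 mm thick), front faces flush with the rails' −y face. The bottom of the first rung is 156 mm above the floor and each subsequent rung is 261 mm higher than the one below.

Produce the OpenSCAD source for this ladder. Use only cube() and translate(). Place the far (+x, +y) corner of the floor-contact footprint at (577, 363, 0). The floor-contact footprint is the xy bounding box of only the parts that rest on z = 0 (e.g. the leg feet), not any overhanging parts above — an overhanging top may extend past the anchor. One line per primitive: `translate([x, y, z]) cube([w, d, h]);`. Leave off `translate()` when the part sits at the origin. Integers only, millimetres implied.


translate([206, 310, 0]) cube([45, 53, 1430]);
translate([532, 310, 0]) cube([45, 53, 1430]);
translate([251, 310, 156]) cube([281, 53, 35]);
translate([251, 310, 417]) cube([281, 53, 35]);
translate([251, 310, 678]) cube([281, 53, 35]);
translate([251, 310, 939]) cube([281, 53, 35]);
translate([251, 310, 1200]) cube([281, 53, 35]);


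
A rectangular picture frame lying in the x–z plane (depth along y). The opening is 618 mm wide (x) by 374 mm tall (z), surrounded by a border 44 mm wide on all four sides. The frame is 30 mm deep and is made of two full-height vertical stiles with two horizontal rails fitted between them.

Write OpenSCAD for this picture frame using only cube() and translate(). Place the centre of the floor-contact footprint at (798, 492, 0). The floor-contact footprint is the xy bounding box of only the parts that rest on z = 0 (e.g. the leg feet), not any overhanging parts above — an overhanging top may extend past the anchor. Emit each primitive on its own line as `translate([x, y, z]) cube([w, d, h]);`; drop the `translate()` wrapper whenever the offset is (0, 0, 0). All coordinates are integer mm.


translate([445, 477, 0]) cube([44, 30, 462]);
translate([1107, 477, 0]) cube([44, 30, 462]);
translate([489, 477, 0]) cube([618, 30, 44]);
translate([489, 477, 418]) cube([618, 30, 44]);


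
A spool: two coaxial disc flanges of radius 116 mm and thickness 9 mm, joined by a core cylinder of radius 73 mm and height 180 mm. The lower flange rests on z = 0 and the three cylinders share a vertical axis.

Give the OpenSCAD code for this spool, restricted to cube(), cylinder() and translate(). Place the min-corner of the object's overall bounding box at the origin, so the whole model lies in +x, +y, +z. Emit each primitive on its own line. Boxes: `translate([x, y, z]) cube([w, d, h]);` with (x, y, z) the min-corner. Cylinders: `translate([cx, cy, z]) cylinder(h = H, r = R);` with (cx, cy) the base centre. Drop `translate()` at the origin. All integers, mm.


translate([116, 116, 0]) cylinder(h = 9, r = 116);
translate([116, 116, 9]) cylinder(h = 180, r = 73);
translate([116, 116, 189]) cylinder(h = 9, r = 116);


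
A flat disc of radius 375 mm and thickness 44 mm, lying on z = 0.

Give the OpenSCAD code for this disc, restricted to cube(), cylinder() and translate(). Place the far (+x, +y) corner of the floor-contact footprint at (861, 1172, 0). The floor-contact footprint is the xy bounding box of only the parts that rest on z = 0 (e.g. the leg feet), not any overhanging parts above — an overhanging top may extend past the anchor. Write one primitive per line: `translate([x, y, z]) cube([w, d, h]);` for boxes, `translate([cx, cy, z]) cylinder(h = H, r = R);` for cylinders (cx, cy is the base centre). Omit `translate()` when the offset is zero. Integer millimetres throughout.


translate([486, 797, 0]) cylinder(h = 44, r = 375);


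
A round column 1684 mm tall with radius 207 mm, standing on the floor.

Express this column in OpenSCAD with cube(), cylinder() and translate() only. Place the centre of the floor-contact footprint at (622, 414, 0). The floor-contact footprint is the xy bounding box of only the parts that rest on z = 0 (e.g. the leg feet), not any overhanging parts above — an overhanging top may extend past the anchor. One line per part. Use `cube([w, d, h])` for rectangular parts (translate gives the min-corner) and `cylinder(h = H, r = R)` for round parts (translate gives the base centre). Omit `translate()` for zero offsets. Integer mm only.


translate([622, 414, 0]) cylinder(h = 1684, r = 207);


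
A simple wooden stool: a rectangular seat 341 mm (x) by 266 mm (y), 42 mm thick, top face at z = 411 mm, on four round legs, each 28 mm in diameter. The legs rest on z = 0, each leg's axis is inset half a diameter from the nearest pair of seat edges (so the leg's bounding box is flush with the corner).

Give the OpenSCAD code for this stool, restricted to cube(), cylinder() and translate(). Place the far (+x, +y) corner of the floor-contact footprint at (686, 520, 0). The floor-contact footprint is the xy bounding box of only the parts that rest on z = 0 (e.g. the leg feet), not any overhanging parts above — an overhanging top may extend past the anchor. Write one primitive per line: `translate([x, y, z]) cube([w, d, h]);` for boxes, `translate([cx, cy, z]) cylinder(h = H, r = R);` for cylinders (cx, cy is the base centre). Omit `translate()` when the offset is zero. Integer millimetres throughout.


translate([345, 254, 369]) cube([341, 266, 42]);
translate([359, 268, 0]) cylinder(h = 369, r = 14);
translate([672, 268, 0]) cylinder(h = 369, r = 14);
translate([359, 506, 0]) cylinder(h = 369, r = 14);
translate([672, 506, 0]) cylinder(h = 369, r = 14);


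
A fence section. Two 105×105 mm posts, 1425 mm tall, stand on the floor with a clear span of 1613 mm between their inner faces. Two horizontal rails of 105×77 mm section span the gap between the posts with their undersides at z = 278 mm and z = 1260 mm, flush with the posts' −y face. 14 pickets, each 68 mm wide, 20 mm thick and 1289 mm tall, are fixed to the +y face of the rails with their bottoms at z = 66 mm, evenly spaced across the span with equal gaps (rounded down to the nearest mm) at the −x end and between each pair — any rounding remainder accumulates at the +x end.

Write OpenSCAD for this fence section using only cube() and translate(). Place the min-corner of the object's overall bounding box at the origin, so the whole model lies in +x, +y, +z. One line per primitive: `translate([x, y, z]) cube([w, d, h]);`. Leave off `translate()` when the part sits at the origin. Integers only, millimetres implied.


cube([105, 105, 1425]);
translate([1718, 0, 0]) cube([105, 105, 1425]);
translate([105, 0, 278]) cube([1613, 105, 77]);
translate([105, 0, 1260]) cube([1613, 105, 77]);
translate([149, 105, 66]) cube([68, 20, 1289]);
translate([261, 105, 66]) cube([68, 20, 1289]);
translate([373, 105, 66]) cube([68, 20, 1289]);
translate([485, 105, 66]) cube([68, 20, 1289]);
translate([597, 105, 66]) cube([68, 20, 1289]);
translate([709, 105, 66]) cube([68, 20, 1289]);
translate([821, 105, 66]) cube([68, 20, 1289]);
translate([933, 105, 66]) cube([68, 20, 1289]);
translate([1045, 105, 66]) cube([68, 20, 1289]);
translate([1157, 105, 66]) cube([68, 20, 1289]);
translate([1269, 105, 66]) cube([68, 20, 1289]);
translate([1381, 105, 66]) cube([68, 20, 1289]);
translate([1493, 105, 66]) cube([68, 20, 1289]);
translate([1605, 105, 66]) cube([68, 20, 1289]);


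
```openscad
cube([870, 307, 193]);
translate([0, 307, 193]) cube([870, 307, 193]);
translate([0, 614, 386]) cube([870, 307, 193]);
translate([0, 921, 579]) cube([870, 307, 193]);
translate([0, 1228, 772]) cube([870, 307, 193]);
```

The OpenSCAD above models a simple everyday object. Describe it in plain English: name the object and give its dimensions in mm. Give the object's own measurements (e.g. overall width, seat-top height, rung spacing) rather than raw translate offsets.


A straight staircase of 5 solid steps. Each step is 870 mm wide (x), 307 mm deep (y, the going) and 193 mm tall (the rise). The first step rests on the floor; each subsequent step sits one going further in +y and one rise higher in +z, directly behind and above the previous step with no overlap.


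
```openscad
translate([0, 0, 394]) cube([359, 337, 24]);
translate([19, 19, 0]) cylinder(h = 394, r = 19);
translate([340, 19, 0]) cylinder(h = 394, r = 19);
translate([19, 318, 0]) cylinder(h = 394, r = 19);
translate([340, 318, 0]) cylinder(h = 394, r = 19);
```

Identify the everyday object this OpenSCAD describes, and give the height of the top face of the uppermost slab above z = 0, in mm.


A stool. The seat height is 418 mm.

A 359×337×24 slab at z = 394 on four corner cylinders — a stool. The seat top is 394 + 24 = 418 mm.


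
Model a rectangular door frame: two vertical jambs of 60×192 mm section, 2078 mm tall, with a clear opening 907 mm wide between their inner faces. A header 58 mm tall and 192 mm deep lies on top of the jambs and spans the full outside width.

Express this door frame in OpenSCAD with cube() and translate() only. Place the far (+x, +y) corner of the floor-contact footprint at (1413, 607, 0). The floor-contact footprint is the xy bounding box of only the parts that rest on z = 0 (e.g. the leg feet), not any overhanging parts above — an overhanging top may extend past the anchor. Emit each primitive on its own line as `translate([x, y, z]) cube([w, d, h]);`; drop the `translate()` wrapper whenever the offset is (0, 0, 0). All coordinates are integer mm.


translate([386, 415, 0]) cube([60, 192, 2078]);
translate([1353, 415, 0]) cube([60, 192, 2078]);
translate([386, 415, 2078]) cube([1027, 192, 58]);


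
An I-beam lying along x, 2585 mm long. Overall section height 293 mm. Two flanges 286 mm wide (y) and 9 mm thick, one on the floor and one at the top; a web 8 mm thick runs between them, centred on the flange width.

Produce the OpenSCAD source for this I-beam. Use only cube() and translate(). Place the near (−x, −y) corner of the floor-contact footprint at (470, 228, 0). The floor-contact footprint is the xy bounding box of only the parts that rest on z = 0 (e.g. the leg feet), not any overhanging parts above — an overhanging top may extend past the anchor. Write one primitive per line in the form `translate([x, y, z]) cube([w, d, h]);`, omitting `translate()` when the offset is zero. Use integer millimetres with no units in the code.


translate([470, 228, 0]) cube([2585, 286, 9]);
translate([470, 367, 9]) cube([2585, 8, 275]);
translate([470, 228, 284]) cube([2585, 286, 9]);


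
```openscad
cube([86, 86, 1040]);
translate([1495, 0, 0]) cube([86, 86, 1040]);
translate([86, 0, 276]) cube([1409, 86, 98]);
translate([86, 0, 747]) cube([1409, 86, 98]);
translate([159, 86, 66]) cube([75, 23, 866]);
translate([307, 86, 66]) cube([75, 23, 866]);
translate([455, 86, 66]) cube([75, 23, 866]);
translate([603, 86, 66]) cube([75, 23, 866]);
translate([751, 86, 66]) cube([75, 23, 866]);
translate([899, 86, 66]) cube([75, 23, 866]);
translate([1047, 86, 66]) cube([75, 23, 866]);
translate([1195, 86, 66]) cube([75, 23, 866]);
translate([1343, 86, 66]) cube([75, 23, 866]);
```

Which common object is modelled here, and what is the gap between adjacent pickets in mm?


A fence section. The picket gap is 73 mm.

Two posts, two rails, 9 pickets — a fence section. Span 1409 mm holds 9 pickets of 75 mm with 10 equal gaps: ⌊(1409 − 9·75) / 10⌋ = 73 mm.


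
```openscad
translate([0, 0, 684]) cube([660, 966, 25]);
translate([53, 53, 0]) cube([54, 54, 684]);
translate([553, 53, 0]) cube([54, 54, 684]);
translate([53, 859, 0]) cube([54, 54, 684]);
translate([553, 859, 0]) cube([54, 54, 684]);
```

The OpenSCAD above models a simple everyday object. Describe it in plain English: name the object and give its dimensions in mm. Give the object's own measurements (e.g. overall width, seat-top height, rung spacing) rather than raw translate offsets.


A table: top 660 mm (x) × 966 mm (y), 25 mm thick, upper face at z = 709 mm, on four 54×54 mm square legs, each inset 53 mm from the nearest pair of top edges from z = 0 to the bottom of the top.


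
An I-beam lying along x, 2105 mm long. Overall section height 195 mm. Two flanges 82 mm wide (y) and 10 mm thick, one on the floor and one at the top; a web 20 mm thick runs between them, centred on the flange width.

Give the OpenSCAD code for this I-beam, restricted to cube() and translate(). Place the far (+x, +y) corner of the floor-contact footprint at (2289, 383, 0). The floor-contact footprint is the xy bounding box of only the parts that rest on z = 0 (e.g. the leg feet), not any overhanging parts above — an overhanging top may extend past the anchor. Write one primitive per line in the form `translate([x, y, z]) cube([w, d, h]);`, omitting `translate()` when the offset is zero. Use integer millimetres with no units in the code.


translate([184, 301, 0]) cube([2105, 82, 10]);
translate([184, 332, 10]) cube([2105, 20, 175]);
translate([184, 301, 185]) cube([2105, 82, 10]);


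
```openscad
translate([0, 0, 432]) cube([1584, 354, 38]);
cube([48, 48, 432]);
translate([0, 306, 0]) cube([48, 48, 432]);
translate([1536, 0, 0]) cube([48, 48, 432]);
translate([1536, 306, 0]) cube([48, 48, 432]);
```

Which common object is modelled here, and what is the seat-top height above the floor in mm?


A bench. The seat-top height is 470 mm.

A long slab on four corner posts — a bench. The slab sits at z = 432 with thickness 38, so the top is 432 + 38 = 470 mm.


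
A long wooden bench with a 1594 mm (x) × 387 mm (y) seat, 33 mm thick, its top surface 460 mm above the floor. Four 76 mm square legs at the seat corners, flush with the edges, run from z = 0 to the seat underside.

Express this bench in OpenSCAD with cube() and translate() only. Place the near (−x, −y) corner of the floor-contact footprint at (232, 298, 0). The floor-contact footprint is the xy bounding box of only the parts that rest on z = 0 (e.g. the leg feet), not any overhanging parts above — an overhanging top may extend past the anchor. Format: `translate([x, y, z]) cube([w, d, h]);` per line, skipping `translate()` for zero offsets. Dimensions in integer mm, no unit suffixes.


// leg_h = 460 − 33 = 427
translate([232, 298, 427]) cube([1594, 387, 33]);
translate([232, 298, 0]) cube([76, 76, 427]);
translate([232, 609, 0]) cube([76, 76, 427]);
translate([1750, 298, 0]) cube([76, 76, 427]);
translate([1750, 609, 0]) cube([76, 76, 427]);


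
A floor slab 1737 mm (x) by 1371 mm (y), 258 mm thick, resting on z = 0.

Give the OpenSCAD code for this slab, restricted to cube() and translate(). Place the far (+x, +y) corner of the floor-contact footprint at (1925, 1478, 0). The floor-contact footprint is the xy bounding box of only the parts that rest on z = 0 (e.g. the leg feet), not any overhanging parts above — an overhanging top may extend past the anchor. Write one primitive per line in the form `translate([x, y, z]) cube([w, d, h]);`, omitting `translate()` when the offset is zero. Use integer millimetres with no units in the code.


translate([188, 107, 0]) cube([1737, 1371, 258]);


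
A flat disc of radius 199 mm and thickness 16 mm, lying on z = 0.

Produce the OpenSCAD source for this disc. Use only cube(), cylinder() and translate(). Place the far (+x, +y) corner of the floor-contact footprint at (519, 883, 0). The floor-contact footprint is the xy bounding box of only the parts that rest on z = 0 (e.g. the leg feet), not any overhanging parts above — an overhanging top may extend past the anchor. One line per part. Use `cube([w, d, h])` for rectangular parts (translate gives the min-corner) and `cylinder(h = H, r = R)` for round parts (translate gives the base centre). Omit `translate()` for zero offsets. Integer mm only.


translate([320, 684, 0]) cylinder(h = 16, r = 199);


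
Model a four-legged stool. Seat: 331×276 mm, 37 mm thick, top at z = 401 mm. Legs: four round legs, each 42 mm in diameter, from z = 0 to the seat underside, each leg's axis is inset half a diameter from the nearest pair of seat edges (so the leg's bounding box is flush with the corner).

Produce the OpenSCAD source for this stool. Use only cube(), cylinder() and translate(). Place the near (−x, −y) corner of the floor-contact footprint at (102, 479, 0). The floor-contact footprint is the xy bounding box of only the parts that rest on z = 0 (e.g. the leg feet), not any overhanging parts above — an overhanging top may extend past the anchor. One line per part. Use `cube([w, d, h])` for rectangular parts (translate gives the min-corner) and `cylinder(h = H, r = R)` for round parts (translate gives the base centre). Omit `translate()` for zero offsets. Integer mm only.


// leg_h = 401 - 37 = 364
translate([102, 479, 364]) cube([331, 276, 37]);
translate([123, 500, 0]) cylinder(h = 364, r = 21);
translate([412, 500, 0]) cylinder(h = 364, r = 21);
translate([123, 734, 0]) cylinder(h = 364, r = 21);
translate([412, 734, 0]) cylinder(h = 364, r = 21);
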